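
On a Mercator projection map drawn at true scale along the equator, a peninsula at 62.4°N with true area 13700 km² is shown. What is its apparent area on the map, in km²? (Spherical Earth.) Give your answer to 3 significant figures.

Mercator is conformal, so the point scale is isotropic: h = k = sec φ = 1/cos φ.
Areal scale = k² = sec²φ = 1/cos²(62.4°) = 1/0.4633² = 4.659.
Apparent area = 13700 × 4.659 ≈ 63800 km².

63800 km²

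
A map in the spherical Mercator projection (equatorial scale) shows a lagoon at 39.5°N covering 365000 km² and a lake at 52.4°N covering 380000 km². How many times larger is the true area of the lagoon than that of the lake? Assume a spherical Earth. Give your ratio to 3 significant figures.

On Mercator the areal scale is sec²φ, so true area = apparent × cos²φ.
True area of lagoon: 365000 × cos²(39.5°) = 365000 × 0.5954 = 217300 km².
True area of lake: 380000 × cos²(52.4°) = 380000 × 0.3723 = 141500 km².
Ratio = 217300 / 141500 ≈ 1.54.

1.54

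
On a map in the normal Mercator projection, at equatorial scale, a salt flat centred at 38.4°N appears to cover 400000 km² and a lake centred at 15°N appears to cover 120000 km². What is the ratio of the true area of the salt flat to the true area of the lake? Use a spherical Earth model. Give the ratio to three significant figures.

Since Mercator area scale is 1/cos²φ, the true area equals the apparent area multiplied by cos²φ.
True area of salt flat: 400000 × cos²(38.4°) = 400000 × 0.6142 = 245700 km².
True area of lake: 120000 × cos²(15°) = 120000 × 0.9330 = 112000 km².
Ratio = 245700 / 112000 ≈ 2.19.

2.19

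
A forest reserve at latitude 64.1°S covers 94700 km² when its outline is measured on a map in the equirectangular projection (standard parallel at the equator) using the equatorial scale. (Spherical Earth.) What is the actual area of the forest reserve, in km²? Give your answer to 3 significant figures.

41400 km²

For the equirectangular projection with φ₀ = 0 (plate carrée), h = 1 along meridians and k = sec φ along parallels.
Areal scale = h·k = 1 × sec φ; at 64.1°, h = 1.000, k = 2.289, so h·k = 2.289.
True area = apparent / (areal scale) = 94700 / 2.289 ≈ 41400 km².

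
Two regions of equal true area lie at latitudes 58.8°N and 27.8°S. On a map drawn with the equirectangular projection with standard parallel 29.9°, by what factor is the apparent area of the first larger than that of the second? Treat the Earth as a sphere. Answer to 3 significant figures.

With standard parallel φ₀ = 29.9°, the equirectangular projection gives x = Rλ cos φ₀, y = Rφ, so h = 1 and k = cos 29.9° / cos φ.
Areal scale at 58.8°: h·k = 1.000 × 1.673 = 1.673.
Areal scale at 27.8°: h·k = 1.000 × 0.9800 = 0.9800.
Ratio = 1.673/0.9800 ≈ 1.71.

1.71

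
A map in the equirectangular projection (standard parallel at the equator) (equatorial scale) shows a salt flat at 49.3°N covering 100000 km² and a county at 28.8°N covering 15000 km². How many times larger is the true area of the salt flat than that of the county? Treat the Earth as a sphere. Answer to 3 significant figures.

4.96

Plate carrée has h = 1 and k = sec φ, giving areal scale sec φ; true area = (apparent area) · cos φ.
True area of salt flat: 100000 × cos(49.3°) = 100000 × 0.6521 = 65210 km².
True area of county: 15000 × cos(28.8°) = 15000 × 0.8763 = 13140 km².
Ratio = 65210 / 13140 ≈ 4.96.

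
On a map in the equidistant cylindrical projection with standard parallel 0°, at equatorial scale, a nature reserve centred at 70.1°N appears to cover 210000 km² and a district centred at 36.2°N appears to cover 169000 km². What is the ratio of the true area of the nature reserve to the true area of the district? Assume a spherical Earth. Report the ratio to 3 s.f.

On the plate carrée, areal scale = h·k = 1 × sec φ, so true area = apparent × cos φ.
True area of nature reserve: 210000 × cos(70.1°) = 210000 × 0.3404 = 71480 km².
True area of district: 169000 × cos(36.2°) = 169000 × 0.8070 = 136400 km².
Ratio = 71480 / 136400 ≈ 0.524.

0.524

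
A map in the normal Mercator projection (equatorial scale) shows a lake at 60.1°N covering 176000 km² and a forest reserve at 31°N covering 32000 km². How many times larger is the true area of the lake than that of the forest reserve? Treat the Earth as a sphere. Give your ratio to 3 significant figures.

1.86

Since Mercator area scale is 1/cos²φ, the true area equals the apparent area multiplied by cos²φ.
True area of lake: 176000 × cos²(60.1°) = 176000 × 0.2485 = 43730 km².
True area of forest reserve: 32000 × cos²(31°) = 32000 × 0.7347 = 23510 km².
Ratio = 43730 / 23510 ≈ 1.86.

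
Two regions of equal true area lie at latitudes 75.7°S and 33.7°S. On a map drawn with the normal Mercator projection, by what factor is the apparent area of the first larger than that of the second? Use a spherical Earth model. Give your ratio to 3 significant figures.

11.3

On Mercator, area is exaggerated by sec²φ = 1/cos²φ.
At 75.7°: sec²(75.7°) = 1/0.2470² = 16.39.
At 33.7°: sec²(33.7°) = 1/0.8320² = 1.445.
Ratio = 16.39/1.445 = cos²(33.7°)/cos²(75.7°) ≈ 11.3.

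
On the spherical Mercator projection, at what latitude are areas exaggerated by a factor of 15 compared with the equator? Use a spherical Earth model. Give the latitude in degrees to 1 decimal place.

75.0°

Mercator areal scale is sec²φ.
sec²φ = 15  ⇒  cos²φ = 0.06667  ⇒  cos φ = 0.2582.
φ = arccos(0.2582) ≈ 75.0°.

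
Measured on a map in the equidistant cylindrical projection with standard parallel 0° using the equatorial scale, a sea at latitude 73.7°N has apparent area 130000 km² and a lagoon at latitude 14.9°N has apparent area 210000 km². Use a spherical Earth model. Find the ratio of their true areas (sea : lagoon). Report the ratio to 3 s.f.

On the plate carrée, areal scale = h·k = 1 × sec φ, so true area = apparent × cos φ.
True area of sea: 130000 × cos(73.7°) = 130000 × 0.2807 = 36490 km².
True area of lagoon: 210000 × cos(14.9°) = 210000 × 0.9664 = 202900 km².
Ratio = 36490 / 202900 ≈ 0.180.

0.180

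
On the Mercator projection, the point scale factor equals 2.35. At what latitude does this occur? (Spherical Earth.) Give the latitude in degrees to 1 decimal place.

Mercator scale is k = sec φ = 1/cos φ.
1/cos φ = 2.35  ⇒  cos φ = 0.4255  ⇒  φ = arccos(0.4255) ≈ 64.8°.

64.8°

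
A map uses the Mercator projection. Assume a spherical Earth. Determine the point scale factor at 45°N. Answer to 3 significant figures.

For Mercator, h = k = sec φ (a conformal cylindrical projection has a single point scale, 1/cos φ).
k = 1/cos 45° = 1/0.7071 = 1.414.

1.41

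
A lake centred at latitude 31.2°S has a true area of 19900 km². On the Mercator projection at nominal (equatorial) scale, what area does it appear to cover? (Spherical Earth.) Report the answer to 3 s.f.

The Mercator projection is conformal; its linear scale factor is the same in every direction and equals sec φ = 1/cos φ.
Areal scale = k² = sec²φ = 1/cos²(31.2°) = 1/0.8554² = 1.367.
Apparent area = 19900 × 1.367 ≈ 27200 km².

27200 km²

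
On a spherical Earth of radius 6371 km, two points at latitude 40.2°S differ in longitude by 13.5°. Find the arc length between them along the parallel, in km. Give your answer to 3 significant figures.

Arc length along a parallel = R cos φ · Δλ (with Δλ in radians).
= 6371 × cos 40.2° × (13.5° × π/180) = 6371 × 0.7638 × 0.2356 ≈ 1150 km.

1150 km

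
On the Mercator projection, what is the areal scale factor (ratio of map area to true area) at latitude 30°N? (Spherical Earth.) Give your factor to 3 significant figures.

1.33

Mercator is conformal, so the point scale is isotropic: h = k = sec φ = 1/cos φ.
Areal scale = k² = sec²φ = 1/cos²(30°) = 1/0.8660² = 1.333.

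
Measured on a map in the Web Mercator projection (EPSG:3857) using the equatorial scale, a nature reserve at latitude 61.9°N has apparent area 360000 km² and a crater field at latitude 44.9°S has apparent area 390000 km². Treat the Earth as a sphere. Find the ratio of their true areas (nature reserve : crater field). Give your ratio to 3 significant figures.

On Mercator the areal scale is sec²φ, so true area = apparent × cos²φ.
True area of nature reserve: 360000 × cos²(61.9°) = 360000 × 0.2219 = 79870 km².
True area of crater field: 390000 × cos²(44.9°) = 390000 × 0.5017 = 195700 km².
Ratio = 79870 / 195700 ≈ 0.408.

0.408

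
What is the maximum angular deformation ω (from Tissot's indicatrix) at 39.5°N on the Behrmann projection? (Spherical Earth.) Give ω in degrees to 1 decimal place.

The Behrmann projection is cylindrical equal-area with φ₀ = 30°. A cylindrical equal-area projection with standard parallel φ₀ has meridian scale h = cos φ / cos φ₀ and parallel scale k = cos φ₀ / cos φ (so areas are preserved, h·k = 1).
At 39.5°: h = 0.8910, k = 1.122; principal scales a = 1.122, b = 0.8910.
sin(ω/2) = (a − b)/(a + b) = 0.2313/2.013 = 0.1149, so ω = 2 arcsin(0.1149) ≈ 13.2°.

13.2°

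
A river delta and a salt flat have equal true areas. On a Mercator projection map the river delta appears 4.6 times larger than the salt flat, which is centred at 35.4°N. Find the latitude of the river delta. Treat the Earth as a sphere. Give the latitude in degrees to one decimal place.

Mercator areal scale is sec²φ, so apparent-area ratio = sec²φ₁ / sec²φ₂ = cos²φ₂ / cos²φ₁.
cos²φ₂ / cos²φ₁ = 4.6  ⇒  cos φ₁ = cos 35.4° / √4.6 = 0.8151/2.145 = 0.3801.
φ₁ = arccos(0.3801) ≈ 67.7°.

67.7°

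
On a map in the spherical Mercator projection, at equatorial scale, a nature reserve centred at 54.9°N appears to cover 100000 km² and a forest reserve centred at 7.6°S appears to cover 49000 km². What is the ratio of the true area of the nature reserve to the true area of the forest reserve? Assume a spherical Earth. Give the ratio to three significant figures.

0.687

On Mercator the areal scale is sec²φ, so true area = apparent × cos²φ.
True area of nature reserve: 100000 × cos²(54.9°) = 100000 × 0.3306 = 33060 km².
True area of forest reserve: 49000 × cos²(7.6°) = 49000 × 0.9825 = 48140 km².
Ratio = 33060 / 48140 ≈ 0.687.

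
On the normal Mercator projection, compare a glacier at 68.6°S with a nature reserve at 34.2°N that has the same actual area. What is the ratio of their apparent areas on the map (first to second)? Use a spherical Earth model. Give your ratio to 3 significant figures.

5.14

Mercator areal scale is sec²φ.
At 68.6°: sec²(68.6°) = 1/0.3649² = 7.511.
At 34.2°: sec²(34.2°) = 1/0.8271² = 1.462.
Ratio = 7.511/1.462 = cos²(34.2°)/cos²(68.6°) ≈ 5.14.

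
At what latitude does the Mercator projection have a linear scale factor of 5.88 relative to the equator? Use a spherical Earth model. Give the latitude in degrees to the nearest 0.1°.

80.2°

Mercator scale is k = sec φ = 1/cos φ.
1/cos φ = 5.88  ⇒  cos φ = 0.1701  ⇒  φ = arccos(0.1701) ≈ 80.2°.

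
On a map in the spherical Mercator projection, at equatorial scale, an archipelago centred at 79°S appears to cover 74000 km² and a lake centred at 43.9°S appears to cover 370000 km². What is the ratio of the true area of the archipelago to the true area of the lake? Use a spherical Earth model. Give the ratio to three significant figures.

0.0140

On Mercator the areal scale is sec²φ, so true area = apparent × cos²φ.
True area of archipelago: 74000 × cos²(79°) = 74000 × 0.03641 = 2694 km².
True area of lake: 370000 × cos²(43.9°) = 370000 × 0.5192 = 192100 km².
Ratio = 2694 / 192100 ≈ 0.0140.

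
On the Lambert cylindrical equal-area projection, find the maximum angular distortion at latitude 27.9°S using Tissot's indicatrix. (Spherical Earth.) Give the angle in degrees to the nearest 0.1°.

14.1°

The Lambert cylindrical equal-area projection is the cylindrical equal-area projection with its standard parallel at the equator (φ₀ = 0). A cylindrical equal-area projection with standard parallel φ₀ has meridian scale h = cos φ / cos φ₀ and parallel scale k = cos φ₀ / cos φ (so areas are preserved, h·k = 1).
At 27.9°: h = 0.8838, k = 1.132; principal scales a = 1.132, b = 0.8838.
sin(ω/2) = (a − b)/(a + b) = 0.2478/2.015 = 0.1229, so ω = 2 arcsin(0.1229) ≈ 14.1°.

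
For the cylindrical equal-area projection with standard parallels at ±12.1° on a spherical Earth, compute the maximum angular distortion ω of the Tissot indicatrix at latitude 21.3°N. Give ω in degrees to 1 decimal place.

5.5°

A cylindrical equal-area projection with standard parallel φ₀ has meridian scale h = cos φ / cos φ₀ and parallel scale k = cos φ₀ / cos φ (so areas are preserved, h·k = 1).
At 21.3°: h = 0.9529, k = 1.049; principal scales a = 1.049, b = 0.9529.
sin(ω/2) = (a − b)/(a + b) = 0.09661/2.002 = 0.04825, so ω = 2 arcsin(0.04825) ≈ 5.5°.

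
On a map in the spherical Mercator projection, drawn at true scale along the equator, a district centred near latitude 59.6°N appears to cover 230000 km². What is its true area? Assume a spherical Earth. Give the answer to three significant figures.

Mercator is conformal, so the point scale is isotropic: h = k = sec φ = 1/cos φ.
Areal scale = k² = sec²φ = 1/cos²(59.6°) = 1/0.5060² = 3.905.
True area = apparent / (areal scale) = 230000 / 3.905 ≈ 58900 km².

58900 km²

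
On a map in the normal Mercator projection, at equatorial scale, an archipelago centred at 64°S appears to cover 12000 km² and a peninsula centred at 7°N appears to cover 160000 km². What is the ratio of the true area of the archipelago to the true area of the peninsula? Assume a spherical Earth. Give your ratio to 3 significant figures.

Mercator's areal exaggeration is sec²φ; hence true area = (apparent area) · cos²φ.
True area of archipelago: 12000 × cos²(64°) = 12000 × 0.1922 = 2306 km².
True area of peninsula: 160000 × cos²(7°) = 160000 × 0.9851 = 157600 km².
Ratio = 2306 / 157600 ≈ 0.0146.

0.0146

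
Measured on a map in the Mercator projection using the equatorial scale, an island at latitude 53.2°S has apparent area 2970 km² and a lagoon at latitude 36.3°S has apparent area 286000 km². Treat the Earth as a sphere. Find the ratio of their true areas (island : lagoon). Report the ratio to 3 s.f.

On Mercator the areal scale is sec²φ, so true area = apparent × cos²φ.
True area of island: 2970 × cos²(53.2°) = 2970 × 0.3588 = 1066 km².
True area of lagoon: 286000 × cos²(36.3°) = 286000 × 0.6495 = 185800 km².
Ratio = 1066 / 185800 ≈ 0.00574.

0.00574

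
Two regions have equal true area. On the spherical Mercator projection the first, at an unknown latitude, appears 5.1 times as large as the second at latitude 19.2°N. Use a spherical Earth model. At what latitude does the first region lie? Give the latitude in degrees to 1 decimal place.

For equal true areas on Mercator, apparent areas scale as sec²φ, so the ratio is cos²φ₂ / cos²φ₁.
cos²φ₂ / cos²φ₁ = 5.1  ⇒  cos φ₁ = cos 19.2° / √5.1 = 0.9444/2.258 = 0.4182.
φ₁ = arccos(0.4182) ≈ 65.3°.

65.3°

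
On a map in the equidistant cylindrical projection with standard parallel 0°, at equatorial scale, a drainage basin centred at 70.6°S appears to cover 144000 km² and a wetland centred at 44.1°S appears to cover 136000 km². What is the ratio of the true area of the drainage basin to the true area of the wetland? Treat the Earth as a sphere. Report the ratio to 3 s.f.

Plate carrée has h = 1 and k = sec φ, giving areal scale sec φ; true area = (apparent area) · cos φ.
True area of drainage basin: 144000 × cos(70.6°) = 144000 × 0.3322 = 47830 km².
True area of wetland: 136000 × cos(44.1°) = 136000 × 0.7181 = 97670 km².
Ratio = 47830 / 97670 ≈ 0.490.

0.490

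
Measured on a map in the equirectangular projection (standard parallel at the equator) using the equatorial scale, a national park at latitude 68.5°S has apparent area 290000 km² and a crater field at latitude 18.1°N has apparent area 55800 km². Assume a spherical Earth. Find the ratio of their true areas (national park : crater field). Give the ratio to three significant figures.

Plate carrée has h = 1 and k = sec φ, giving areal scale sec φ; true area = (apparent area) · cos φ.
True area of national park: 290000 × cos(68.5°) = 290000 × 0.3665 = 106300 km².
True area of crater field: 55800 × cos(18.1°) = 55800 × 0.9505 = 53040 km².
Ratio = 106300 / 53040 ≈ 2.00.

2.00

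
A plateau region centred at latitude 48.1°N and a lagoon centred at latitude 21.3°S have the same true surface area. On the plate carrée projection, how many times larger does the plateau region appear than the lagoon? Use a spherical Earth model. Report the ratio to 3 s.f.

1.40

Plate carrée maps x = Rλ, y = Rφ. The meridian scale is h = 1 and the parallel scale is k = 1/cos φ = sec φ.
Areal scale at 48.1°: h·k = 1.000 × 1.497 = 1.497.
Areal scale at 21.3°: h·k = 1.000 × 1.073 = 1.073.
Ratio = 1.497/1.073 ≈ 1.40.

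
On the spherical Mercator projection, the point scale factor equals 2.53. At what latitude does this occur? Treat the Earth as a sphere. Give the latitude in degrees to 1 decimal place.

66.7°

Mercator scale is k = sec φ = 1/cos φ.
1/cos φ = 2.53  ⇒  cos φ = 0.3953  ⇒  φ = arccos(0.3953) ≈ 66.7°.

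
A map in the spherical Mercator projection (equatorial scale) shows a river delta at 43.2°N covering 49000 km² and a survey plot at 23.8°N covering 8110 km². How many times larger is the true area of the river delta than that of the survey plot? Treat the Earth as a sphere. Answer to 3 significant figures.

Mercator's areal exaggeration is sec²φ; hence true area = (apparent area) · cos²φ.
True area of river delta: 49000 × cos²(43.2°) = 49000 × 0.5314 = 26040 km².
True area of survey plot: 8110 × cos²(23.8°) = 8110 × 0.8372 = 6789 km².
Ratio = 26040 / 6789 ≈ 3.84.

3.84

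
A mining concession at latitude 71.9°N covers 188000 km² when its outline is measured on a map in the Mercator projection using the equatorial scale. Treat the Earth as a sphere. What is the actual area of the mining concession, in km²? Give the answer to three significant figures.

For Mercator, h = k = sec φ (a conformal cylindrical projection has a single point scale, 1/cos φ).
Areal scale = k² = sec²φ = 1/cos²(71.9°) = 1/0.3107² = 10.36.
True area = apparent / (areal scale) = 188000 / 10.36 ≈ 18100 km².

18100 km²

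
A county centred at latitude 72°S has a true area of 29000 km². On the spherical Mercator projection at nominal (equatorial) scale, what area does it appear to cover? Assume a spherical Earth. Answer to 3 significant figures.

The Mercator projection is conformal; its linear scale factor is the same in every direction and equals sec φ = 1/cos φ.
Areal scale = k² = sec²φ = 1/cos²(72°) = 1/0.3090² = 10.47.
Apparent area = 29000 × 10.47 ≈ 304000 km².

304000 km²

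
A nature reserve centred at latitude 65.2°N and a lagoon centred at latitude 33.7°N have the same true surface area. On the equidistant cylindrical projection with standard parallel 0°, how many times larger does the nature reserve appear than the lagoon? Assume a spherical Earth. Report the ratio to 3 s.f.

1.98

Plate carrée maps x = Rλ, y = Rφ. The meridian scale is h = 1 and the parallel scale is k = 1/cos φ = sec φ.
Areal scale at 65.2°: h·k = 1.000 × 2.384 = 2.384.
Areal scale at 33.7°: h·k = 1.000 × 1.202 = 1.202.
Ratio = 2.384/1.202 ≈ 1.98.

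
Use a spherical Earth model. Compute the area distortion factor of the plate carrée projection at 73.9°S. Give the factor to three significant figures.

3.61

Plate carrée maps x = Rλ, y = Rφ. The meridian scale is h = 1 and the parallel scale is k = 1/cos φ = sec φ.
Areal scale = h·k = 1 × sec φ; at 73.9°, h = 1.000, k = 3.606, so h·k = 3.606.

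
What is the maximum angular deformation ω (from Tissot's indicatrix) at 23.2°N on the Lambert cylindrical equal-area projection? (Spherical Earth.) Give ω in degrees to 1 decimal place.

The Lambert cylindrical equal-area projection is the cylindrical equal-area projection with its standard parallel at the equator (φ₀ = 0). Cylindrical equal-area (φ₀ = 0°): h = cos φ / cos 0° along meridians, k = cos 0° / cos φ along parallels; h·k = 1.
At 23.2°: h = 0.9191, k = 1.088; principal scales a = 1.088, b = 0.9191.
sin(ω/2) = (a − b)/(a + b) = 0.1688/2.007 = 0.08412, so ω = 2 arcsin(0.08412) ≈ 9.7°.

9.7°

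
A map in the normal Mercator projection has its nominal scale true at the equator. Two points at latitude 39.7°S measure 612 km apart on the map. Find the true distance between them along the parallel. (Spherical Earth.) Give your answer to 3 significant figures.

471 km

The Mercator projection is conformal; its linear scale factor is the same in every direction and equals sec φ = 1/cos φ.
Along the parallel at 39.7°, map distances are exaggerated by k = sec 39.7° = 1.300.
True distance = 612 / 1.300 = 612 × cos 39.7° ≈ 471 km.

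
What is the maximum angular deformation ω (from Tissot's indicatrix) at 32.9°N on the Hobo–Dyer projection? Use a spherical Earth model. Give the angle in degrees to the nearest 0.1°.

6.5°

Hobo–Dyer is a cylindrical equal-area projection with standard parallels at ±37.5°. For cylindrical equal-area with standard parallel φ₀, h = cos φ / cos φ₀ and k = cos φ₀ / cos φ, so h·k = 1.
At 32.9°: h = 1.058, k = 0.9449; principal scales a = 1.058, b = 0.9449.
sin(ω/2) = (a − b)/(a + b) = 0.1134/2.003 = 0.05662, so ω = 2 arcsin(0.05662) ≈ 6.5°.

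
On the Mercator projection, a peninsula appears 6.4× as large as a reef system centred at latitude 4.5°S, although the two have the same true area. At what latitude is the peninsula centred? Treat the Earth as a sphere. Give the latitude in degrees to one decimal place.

On Mercator, (apparent₁)/(apparent₂) = sec²φ₁ / sec²φ₂ when true areas are equal.
cos²φ₂ / cos²φ₁ = 6.4  ⇒  cos φ₁ = cos 4.5° / √6.4 = 0.9969/2.530 = 0.3941.
φ₁ = arccos(0.3941) ≈ 66.8°.

66.8°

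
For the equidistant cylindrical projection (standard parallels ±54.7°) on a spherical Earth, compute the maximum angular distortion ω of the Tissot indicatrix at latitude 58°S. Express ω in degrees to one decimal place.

5.0°

With standard parallel φ₀ = 54.7°, the equirectangular projection gives x = Rλ cos φ₀, y = Rφ, so h = 1 and k = cos 54.7° / cos φ.
At 58°: h = 1.000, k = 1.090; principal scales a = 1.090, b = 1.000.
sin(ω/2) = (a − b)/(a + b) = 0.09046/2.090 = 0.04327, so ω = 2 arcsin(0.04327) ≈ 5.0°.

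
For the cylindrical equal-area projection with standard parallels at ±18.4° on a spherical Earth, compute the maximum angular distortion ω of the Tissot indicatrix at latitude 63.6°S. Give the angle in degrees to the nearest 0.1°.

79.6°

A cylindrical equal-area projection with standard parallel φ₀ has meridian scale h = cos φ / cos φ₀ and parallel scale k = cos φ₀ / cos φ (so areas are preserved, h·k = 1).
At 63.6°: h = 0.4686, k = 2.134; principal scales a = 2.134, b = 0.4686.
sin(ω/2) = (a − b)/(a + b) = 1.665/2.603 = 0.6399, so ω = 2 arcsin(0.6399) ≈ 79.6°.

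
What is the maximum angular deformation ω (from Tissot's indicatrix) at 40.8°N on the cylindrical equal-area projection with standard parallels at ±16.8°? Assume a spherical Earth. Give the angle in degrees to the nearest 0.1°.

26.7°

Cylindrical equal-area (φ₀ = 16.8°): h = cos φ / cos 16.8° along meridians, k = cos 16.8° / cos φ along parallels; h·k = 1.
At 40.8°: h = 0.7907, k = 1.265; principal scales a = 1.265, b = 0.7907.
sin(ω/2) = (a − b)/(a + b) = 0.4739/2.055 = 0.2306, so ω = 2 arcsin(0.2306) ≈ 26.7°.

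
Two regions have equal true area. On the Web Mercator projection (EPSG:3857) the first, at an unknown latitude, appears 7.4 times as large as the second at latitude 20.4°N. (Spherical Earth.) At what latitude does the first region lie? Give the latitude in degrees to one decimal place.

69.8°

Mercator areal scale is sec²φ, so apparent-area ratio = sec²φ₁ / sec²φ₂ = cos²φ₂ / cos²φ₁.
cos²φ₂ / cos²φ₁ = 7.4  ⇒  cos φ₁ = cos 20.4° / √7.4 = 0.9373/2.720 = 0.3446.
φ₁ = arccos(0.3446) ≈ 69.8°.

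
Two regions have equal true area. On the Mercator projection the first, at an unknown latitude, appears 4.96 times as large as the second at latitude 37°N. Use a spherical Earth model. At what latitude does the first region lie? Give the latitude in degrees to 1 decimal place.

For equal true areas on Mercator, apparent areas scale as sec²φ, so the ratio is cos²φ₂ / cos²φ₁.
cos²φ₂ / cos²φ₁ = 4.96  ⇒  cos φ₁ = cos 37° / √4.96 = 0.7986/2.227 = 0.3586.
φ₁ = arccos(0.3586) ≈ 69.0°.

69.0°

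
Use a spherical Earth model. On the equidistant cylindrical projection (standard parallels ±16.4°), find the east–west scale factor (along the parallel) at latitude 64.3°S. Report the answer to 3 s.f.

2.21

In the equirectangular projection with standard parallel φ₀ = 16.4° (x = Rλ cos φ₀, y = Rφ), meridians are true-scale (h = 1) and the parallel scale is k = cos φ₀ / cos φ.
k = cos 16.4° / cos 64.3° = 0.9593/0.4337 = 2.212.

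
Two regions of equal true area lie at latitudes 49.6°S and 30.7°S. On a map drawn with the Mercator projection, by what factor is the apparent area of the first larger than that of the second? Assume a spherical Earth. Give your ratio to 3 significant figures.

On Mercator, area is exaggerated by sec²φ = 1/cos²φ.
At 49.6°: sec²(49.6°) = 1/0.6481² = 2.381.
At 30.7°: sec²(30.7°) = 1/0.8599² = 1.353.
Ratio = 2.381/1.353 = cos²(30.7°)/cos²(49.6°) ≈ 1.76.

1.76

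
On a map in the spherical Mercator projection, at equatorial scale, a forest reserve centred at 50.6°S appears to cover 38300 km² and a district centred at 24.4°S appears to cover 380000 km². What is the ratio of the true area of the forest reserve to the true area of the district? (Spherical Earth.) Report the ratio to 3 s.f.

Since Mercator area scale is 1/cos²φ, the true area equals the apparent area multiplied by cos²φ.
True area of forest reserve: 38300 × cos²(50.6°) = 38300 × 0.4029 = 15430 km².
True area of district: 380000 × cos²(24.4°) = 380000 × 0.8293 = 315200 km².
Ratio = 15430 / 315200 ≈ 0.0490.

0.0490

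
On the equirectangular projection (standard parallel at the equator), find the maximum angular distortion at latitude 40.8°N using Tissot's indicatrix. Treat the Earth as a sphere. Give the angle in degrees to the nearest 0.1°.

Plate carrée maps x = Rλ, y = Rφ. The meridian scale is h = 1 and the parallel scale is k = 1/cos φ = sec φ.
At 40.8°: h = 1.000, k = 1.321; principal scales a = 1.321, b = 1.000.
sin(ω/2) = (a − b)/(a + b) = 0.3210/2.321 = 0.1383, so ω = 2 arcsin(0.1383) ≈ 15.9°.

15.9°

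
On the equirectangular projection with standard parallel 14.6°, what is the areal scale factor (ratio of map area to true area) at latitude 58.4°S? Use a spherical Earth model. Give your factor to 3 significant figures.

1.85

The equidistant cylindrical projection with φ₀ = 14.6° has h = 1 (meridians true) and k = cos φ₀ / cos φ along parallels.
Areal scale = h·k = 1 × cos φ₀ / cos φ; at 58.4°, h = 1.000, k = 1.847, so h·k = 1.847.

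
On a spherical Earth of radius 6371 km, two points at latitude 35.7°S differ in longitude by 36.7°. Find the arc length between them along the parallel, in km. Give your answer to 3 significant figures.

Arc length along a parallel = R cos φ · Δλ (with Δλ in radians).
= 6371 × cos 35.7° × (36.7° × π/180) = 6371 × 0.8121 × 0.6405 ≈ 3310 km.

3310 km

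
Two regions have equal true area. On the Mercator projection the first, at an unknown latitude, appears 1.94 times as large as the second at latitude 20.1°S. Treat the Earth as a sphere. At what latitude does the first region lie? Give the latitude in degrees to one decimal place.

47.6°

On Mercator, (apparent₁)/(apparent₂) = sec²φ₁ / sec²φ₂ when true areas are equal.
cos²φ₂ / cos²φ₁ = 1.94  ⇒  cos φ₁ = cos 20.1° / √1.94 = 0.9391/1.393 = 0.6742.
φ₁ = arccos(0.6742) ≈ 47.6°.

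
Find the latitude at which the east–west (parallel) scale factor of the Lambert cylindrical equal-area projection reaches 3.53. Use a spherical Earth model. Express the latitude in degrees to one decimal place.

The Lambert cylindrical equal-area projection is the cylindrical equal-area projection with its standard parallel at the equator (φ₀ = 0). Cylindrical equal-area (φ₀ = 0°): h = cos φ / cos 0° along meridians, k = cos 0° / cos φ along parallels; h·k = 1.
k = cos φ₀ / cos φ = 3.53  ⇒  cos φ = cos 0° / 3.53 = 0.2833.
φ = arccos(0.2833) ≈ 73.5°.

73.5°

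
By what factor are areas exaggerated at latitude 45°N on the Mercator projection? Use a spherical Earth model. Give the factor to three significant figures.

2.00

For Mercator, h = k = sec φ (a conformal cylindrical projection has a single point scale, 1/cos φ).
Areal scale = k² = sec²φ = 1/cos²(45°) = 1/0.7071² = 2.000.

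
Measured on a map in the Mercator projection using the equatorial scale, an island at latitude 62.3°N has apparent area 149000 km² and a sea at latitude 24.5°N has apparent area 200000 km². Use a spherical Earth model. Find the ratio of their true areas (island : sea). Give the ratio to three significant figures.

0.194

Since Mercator area scale is 1/cos²φ, the true area equals the apparent area multiplied by cos²φ.
True area of island: 149000 × cos²(62.3°) = 149000 × 0.2161 = 32200 km².
True area of sea: 200000 × cos²(24.5°) = 200000 × 0.8280 = 165600 km².
Ratio = 32200 / 165600 ≈ 0.194.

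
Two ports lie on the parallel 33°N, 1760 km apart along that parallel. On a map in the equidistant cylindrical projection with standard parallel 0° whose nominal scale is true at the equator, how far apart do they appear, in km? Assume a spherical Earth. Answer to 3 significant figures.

Plate carrée maps x = Rλ, y = Rφ. The meridian scale is h = 1 and the parallel scale is k = 1/cos φ = sec φ.
Along the parallel, k = sec 33° = 1/0.8387 = 1.192.
Map distance = 1760 × 1.192 ≈ 2100 km.

2100 km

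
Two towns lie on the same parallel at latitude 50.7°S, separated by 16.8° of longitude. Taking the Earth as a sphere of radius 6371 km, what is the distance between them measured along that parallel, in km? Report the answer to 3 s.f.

Arc length along a parallel = R cos φ · Δλ (with Δλ in radians).
= 6371 × cos 50.7° × (16.8° × π/180) = 6371 × 0.6334 × 0.2932 ≈ 1180 km.

1180 km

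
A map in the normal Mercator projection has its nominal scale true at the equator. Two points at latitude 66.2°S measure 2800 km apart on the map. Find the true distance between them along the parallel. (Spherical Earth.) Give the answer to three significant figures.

1130 km

For Mercator, h = k = sec φ (a conformal cylindrical projection has a single point scale, 1/cos φ).
Along the parallel at 66.2°, map distances are exaggerated by k = sec 66.2° = 2.478.
True distance = 2800 / 2.478 = 2800 × cos 66.2° ≈ 1130 km.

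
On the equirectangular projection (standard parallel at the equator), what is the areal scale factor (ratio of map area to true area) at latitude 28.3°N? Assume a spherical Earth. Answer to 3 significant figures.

In the plate carrée (x = Rλ, y = Rφ), meridians are true-scale (h = 1) and parallels are stretched by k = sec φ.
Areal scale = h·k = 1 × sec φ; at 28.3°, h = 1.000, k = 1.136, so h·k = 1.136.

1.14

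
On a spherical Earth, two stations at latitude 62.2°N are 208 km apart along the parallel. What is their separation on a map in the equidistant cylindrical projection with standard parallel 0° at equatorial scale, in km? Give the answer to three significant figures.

For the equirectangular projection with φ₀ = 0 (plate carrée), h = 1 along meridians and k = sec φ along parallels.
Along the parallel, k = sec 62.2° = 1/0.4664 = 2.144.
Map distance = 208 × 2.144 ≈ 446 km.

446 km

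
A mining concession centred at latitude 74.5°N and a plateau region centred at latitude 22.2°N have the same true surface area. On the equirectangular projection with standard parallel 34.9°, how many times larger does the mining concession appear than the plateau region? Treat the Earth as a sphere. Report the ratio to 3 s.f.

3.46

In the equirectangular projection with standard parallel φ₀ = 34.9° (x = Rλ cos φ₀, y = Rφ), meridians are true-scale (h = 1) and the parallel scale is k = cos φ₀ / cos φ.
Areal scale at 74.5°: h·k = 1.000 × 3.069 = 3.069.
Areal scale at 22.2°: h·k = 1.000 × 0.8858 = 0.8858.
Ratio = 3.069/0.8858 ≈ 3.46.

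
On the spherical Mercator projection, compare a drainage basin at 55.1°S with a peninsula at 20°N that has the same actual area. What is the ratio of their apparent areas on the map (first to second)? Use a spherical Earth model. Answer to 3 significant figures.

2.70

Mercator is conformal with k = sec φ, so areal scale = k² = sec²φ.
At 55.1°: sec²(55.1°) = 1/0.5721² = 3.055.
At 20°: sec²(20°) = 1/0.9397² = 1.132.
Ratio = 3.055/1.132 = cos²(20°)/cos²(55.1°) ≈ 2.70.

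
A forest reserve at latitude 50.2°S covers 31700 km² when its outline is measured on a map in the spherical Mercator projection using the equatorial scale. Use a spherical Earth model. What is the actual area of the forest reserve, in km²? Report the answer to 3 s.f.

13000 km²

Mercator is conformal, so the point scale is isotropic: h = k = sec φ = 1/cos φ.
Areal scale = k² = sec²φ = 1/cos²(50.2°) = 1/0.6401² = 2.441.
True area = apparent / (areal scale) = 31700 / 2.441 ≈ 13000 km².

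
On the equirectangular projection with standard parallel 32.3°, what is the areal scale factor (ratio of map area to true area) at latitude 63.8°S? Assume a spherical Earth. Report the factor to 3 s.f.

The equidistant cylindrical projection with φ₀ = 32.3° has h = 1 (meridians true) and k = cos φ₀ / cos φ along parallels.
Areal scale = h·k = 1 × cos φ₀ / cos φ; at 63.8°, h = 1.000, k = 1.914, so h·k = 1.914.

1.91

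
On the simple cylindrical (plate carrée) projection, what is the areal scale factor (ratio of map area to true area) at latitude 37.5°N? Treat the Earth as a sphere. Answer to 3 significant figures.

1.26

In the plate carrée (x = Rλ, y = Rφ), meridians are true-scale (h = 1) and parallels are stretched by k = sec φ.
Areal scale = h·k = 1 × sec φ; at 37.5°, h = 1.000, k = 1.260, so h·k = 1.260.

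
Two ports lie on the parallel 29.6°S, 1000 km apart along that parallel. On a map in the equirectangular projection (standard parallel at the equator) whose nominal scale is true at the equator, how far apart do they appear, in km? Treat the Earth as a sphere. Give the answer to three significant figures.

1150 km

In the plate carrée (x = Rλ, y = Rφ), meridians are true-scale (h = 1) and parallels are stretched by k = sec φ.
Along the parallel, k = sec 29.6° = 1/0.8695 = 1.150.
Map distance = 1000 × 1.150 ≈ 1150 km.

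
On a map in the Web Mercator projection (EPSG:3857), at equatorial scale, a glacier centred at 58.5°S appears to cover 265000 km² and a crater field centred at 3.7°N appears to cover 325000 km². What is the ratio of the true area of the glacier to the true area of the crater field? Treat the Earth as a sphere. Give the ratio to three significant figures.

0.224

Since Mercator area scale is 1/cos²φ, the true area equals the apparent area multiplied by cos²φ.
True area of glacier: 265000 × cos²(58.5°) = 265000 × 0.2730 = 72350 km².
True area of crater field: 325000 × cos²(3.7°) = 325000 × 0.9958 = 323600 km².
Ratio = 72350 / 323600 ≈ 0.224.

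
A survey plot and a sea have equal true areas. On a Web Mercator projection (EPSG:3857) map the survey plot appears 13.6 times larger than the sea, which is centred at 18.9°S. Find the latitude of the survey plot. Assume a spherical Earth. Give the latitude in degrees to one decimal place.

Mercator areal scale is sec²φ, so apparent-area ratio = sec²φ₁ / sec²φ₂ = cos²φ₂ / cos²φ₁.
cos²φ₂ / cos²φ₁ = 13.6  ⇒  cos φ₁ = cos 18.9° / √13.6 = 0.9461/3.688 = 0.2565.
φ₁ = arccos(0.2565) ≈ 75.1°.

75.1°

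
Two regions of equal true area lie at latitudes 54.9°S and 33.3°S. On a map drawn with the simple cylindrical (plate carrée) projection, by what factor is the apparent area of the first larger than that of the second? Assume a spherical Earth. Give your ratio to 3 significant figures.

1.45

For the equirectangular projection with φ₀ = 0 (plate carrée), h = 1 along meridians and k = sec φ along parallels.
Areal scale at 54.9°: h·k = 1.000 × 1.739 = 1.739.
Areal scale at 33.3°: h·k = 1.000 × 1.196 = 1.196.
Ratio = 1.739/1.196 ≈ 1.45.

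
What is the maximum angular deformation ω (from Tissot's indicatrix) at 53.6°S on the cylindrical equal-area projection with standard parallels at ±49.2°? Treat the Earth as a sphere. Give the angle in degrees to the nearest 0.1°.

11.0°

Cylindrical equal-area (φ₀ = 49.2°): h = cos φ / cos 49.2° along meridians, k = cos 49.2° / cos φ along parallels; h·k = 1.
At 53.6°: h = 0.9082, k = 1.101; principal scales a = 1.101, b = 0.9082.
sin(ω/2) = (a − b)/(a + b) = 0.1929/2.009 = 0.09602, so ω = 2 arcsin(0.09602) ≈ 11.0°.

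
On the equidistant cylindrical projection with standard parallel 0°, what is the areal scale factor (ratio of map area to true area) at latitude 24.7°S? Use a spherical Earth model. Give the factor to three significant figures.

For the equirectangular projection with φ₀ = 0 (plate carrée), h = 1 along meridians and k = sec φ along parallels.
Areal scale = h·k = 1 × sec φ; at 24.7°, h = 1.000, k = 1.101, so h·k = 1.101.

1.10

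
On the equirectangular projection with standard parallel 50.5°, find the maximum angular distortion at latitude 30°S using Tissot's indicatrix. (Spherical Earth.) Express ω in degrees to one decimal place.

With standard parallel φ₀ = 50.5°, the equirectangular projection gives x = Rλ cos φ₀, y = Rφ, so h = 1 and k = cos 50.5° / cos φ.
At 30°: h = 1.000, k = 0.7345; principal scales a = 1.000, b = 0.7345.
sin(ω/2) = (a − b)/(a + b) = 0.2655/1.734 = 0.1531, so ω = 2 arcsin(0.1531) ≈ 17.6°.

17.6°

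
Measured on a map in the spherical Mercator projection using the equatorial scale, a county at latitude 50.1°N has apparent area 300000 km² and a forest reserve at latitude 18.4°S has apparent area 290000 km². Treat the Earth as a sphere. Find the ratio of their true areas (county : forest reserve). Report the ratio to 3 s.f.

Since Mercator area scale is 1/cos²φ, the true area equals the apparent area multiplied by cos²φ.
True area of county: 300000 × cos²(50.1°) = 300000 × 0.4115 = 123400 km².
True area of forest reserve: 290000 × cos²(18.4°) = 290000 × 0.9004 = 261100 km².
Ratio = 123400 / 261100 ≈ 0.473.

0.473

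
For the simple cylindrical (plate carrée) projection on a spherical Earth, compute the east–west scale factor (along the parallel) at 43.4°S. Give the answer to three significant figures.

Plate carrée maps x = Rλ, y = Rφ. The meridian scale is h = 1 and the parallel scale is k = 1/cos φ = sec φ.
k = 1/cos 43.4° = 1/0.7266 = 1.376.

1.38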